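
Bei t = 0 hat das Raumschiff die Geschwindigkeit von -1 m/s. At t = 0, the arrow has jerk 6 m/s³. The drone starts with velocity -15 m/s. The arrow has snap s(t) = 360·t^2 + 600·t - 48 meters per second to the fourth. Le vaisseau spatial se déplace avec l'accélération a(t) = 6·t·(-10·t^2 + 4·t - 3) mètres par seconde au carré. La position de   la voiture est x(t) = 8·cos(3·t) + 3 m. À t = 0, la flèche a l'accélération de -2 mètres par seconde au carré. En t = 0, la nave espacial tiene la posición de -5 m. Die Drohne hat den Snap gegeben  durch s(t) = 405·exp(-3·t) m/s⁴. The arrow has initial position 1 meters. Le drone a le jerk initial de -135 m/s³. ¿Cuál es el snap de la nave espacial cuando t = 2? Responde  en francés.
En partant de l'accélération a(t) = 6·t·(-10·t^2 + 4·t - 3), nous prenons 2 dérivées. La dérivée de l'accélération donne le jerk: j(t) = -60·t^2 + 6·t·(4 - 20·t) + 24·t - 18. En dérivant le jerk, nous obtenons le snap: s(t) = 48 - 360·t. De l'équation du snap s(t) = 48 - 360·t, nous substituons t = 2 pour obtenir s = -672.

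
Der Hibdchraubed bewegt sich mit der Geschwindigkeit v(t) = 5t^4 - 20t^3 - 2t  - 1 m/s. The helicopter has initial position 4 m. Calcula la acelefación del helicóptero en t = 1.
Partiendo de la velocidad v(t) = 5·t^4 - 20·t^3 - 2·t - 1, tomamos 1 derivada. Tomando d/dt de v(t), encontramos a(t) = 20·t^3 - 60·t^2 - 2. Usando a(t) = 20·t^3 - 60·t^2 - 2 y sustituyendo t = 1, encontramos a = -42.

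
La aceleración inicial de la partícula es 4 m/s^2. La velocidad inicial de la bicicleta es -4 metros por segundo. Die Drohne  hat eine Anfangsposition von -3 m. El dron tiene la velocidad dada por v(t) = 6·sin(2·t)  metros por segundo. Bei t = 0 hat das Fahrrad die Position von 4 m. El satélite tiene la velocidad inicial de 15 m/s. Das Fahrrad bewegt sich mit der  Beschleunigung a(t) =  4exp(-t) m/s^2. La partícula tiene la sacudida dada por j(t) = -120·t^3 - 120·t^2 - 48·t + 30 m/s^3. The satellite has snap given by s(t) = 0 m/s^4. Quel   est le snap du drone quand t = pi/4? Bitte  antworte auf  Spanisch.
Debemos derivar nuestra ecuación de la velocidad v(t) = 6·sin(2·t) 3 veces. Tomando d/dt de v(t), encontramos a(t) = 12·cos(2·t). La derivada de la aceleración da la sacudida: j(t) = -24·sin(2·t). La derivada de la sacudida da el snap: s(t) = -48·cos(2·t). Usando s(t) = -48·cos(2·t) y sustituyendo t = pi/4, encontramos s = 0.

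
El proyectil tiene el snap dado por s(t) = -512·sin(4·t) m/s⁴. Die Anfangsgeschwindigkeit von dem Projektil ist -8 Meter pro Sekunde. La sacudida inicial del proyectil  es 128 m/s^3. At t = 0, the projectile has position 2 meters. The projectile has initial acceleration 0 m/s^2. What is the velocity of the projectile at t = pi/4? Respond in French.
En partant du snap s(t) = -512·sin(4·t), nous prenons 3 primitives. En intégrant le snap et en utilisant la condition initiale j(0) = 128, nous obtenons j(t) = 128·cos(4·t). En prenant ∫j(t)dt et en appliquant a(0) = 0, nous trouvons a(t) = 32·sin(4·t). La primitive de l'accélération est la vitesse. En utilisant v(0) = -8, nous obtenons v(t) = -8·cos(4·t). En utilisant v(t) = -8·cos(4·t) et en substituant t = pi/4, nous trouvons v = 8.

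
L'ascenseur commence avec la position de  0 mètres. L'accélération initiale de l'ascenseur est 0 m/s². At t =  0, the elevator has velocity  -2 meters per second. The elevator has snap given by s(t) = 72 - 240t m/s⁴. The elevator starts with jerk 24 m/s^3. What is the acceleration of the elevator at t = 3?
To find the answer, we compute 2 integrals of s(t) = 72 - 240·t. The integral of snap, with j(0) = 24, gives jerk: j(t) = -120·t^2 + 72·t + 24. Finding the antiderivative of j(t) and using a(0) = 0: a(t) = 4·t·(-10·t^2 + 9·t + 6). Using a(t) = 4·t·(-10·t^2 + 9·t + 6) and substituting t = 3, we find a = -684.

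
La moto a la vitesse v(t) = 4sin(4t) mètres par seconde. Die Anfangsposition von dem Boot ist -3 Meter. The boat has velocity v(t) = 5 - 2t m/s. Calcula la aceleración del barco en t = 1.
Partiendo de la velocidad v(t) = 5 - 2·t, tomamos 1 derivada. Derivando la velocidad, obtenemos la aceleración: a(t) = -2. Usando a(t) = -2 y sustituyendo t = 1, encontramos a = -2.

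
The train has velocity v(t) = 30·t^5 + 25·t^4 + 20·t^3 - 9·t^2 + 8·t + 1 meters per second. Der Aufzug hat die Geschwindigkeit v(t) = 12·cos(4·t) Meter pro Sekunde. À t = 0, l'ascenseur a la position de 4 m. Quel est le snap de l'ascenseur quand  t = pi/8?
Pour résoudre ceci, nous devons prendre 3 dérivées de notre équation de la vitesse v(t) = 12·cos(4·t). La dérivée de la vitesse donne l'accélération: a(t) = -48·sin(4·t). En dérivant l'accélération, nous obtenons le jerk: j(t) = -192·cos(4·t). En prenant d/dt de j(t), nous trouvons s(t) = 768·sin(4·t). Nous avons le snap s(t) = 768·sin(4·t). En substituant t = pi/8: s(pi/8) = 768.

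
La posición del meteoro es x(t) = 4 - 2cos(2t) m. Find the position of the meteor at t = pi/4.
Using x(t) = 4 - 2·cos(2·t) and substituting t = pi/4, we find x = 4.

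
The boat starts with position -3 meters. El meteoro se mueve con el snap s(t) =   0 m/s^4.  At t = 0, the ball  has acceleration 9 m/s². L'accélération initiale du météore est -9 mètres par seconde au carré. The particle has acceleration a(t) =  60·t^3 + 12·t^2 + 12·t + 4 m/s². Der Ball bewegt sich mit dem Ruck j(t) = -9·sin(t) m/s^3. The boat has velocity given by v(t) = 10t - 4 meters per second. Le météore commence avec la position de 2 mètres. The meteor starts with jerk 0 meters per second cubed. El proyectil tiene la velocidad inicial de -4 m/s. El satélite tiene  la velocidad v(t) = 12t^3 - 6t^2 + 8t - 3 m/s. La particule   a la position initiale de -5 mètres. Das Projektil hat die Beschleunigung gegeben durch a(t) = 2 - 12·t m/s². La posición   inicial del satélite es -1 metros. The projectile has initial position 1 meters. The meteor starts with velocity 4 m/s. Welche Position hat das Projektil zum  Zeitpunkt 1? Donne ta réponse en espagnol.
Necesitamos integrar nuestra ecuación de la aceleración a(t) = 2 - 12·t 2 veces. Integrando la aceleración y usando la condición inicial v(0) = -4, obtenemos v(t) = -6·t^2 + 2·t - 4. La antiderivada de la velocidad es la posición. Usando x(0) = 1, obtenemos x(t) = -2·t^3 + t^2 - 4·t + 1. De la ecuación de la posición x(t) = -2·t^3 + t^2 - 4·t + 1, sustituimos t = 1 para obtener x = -4.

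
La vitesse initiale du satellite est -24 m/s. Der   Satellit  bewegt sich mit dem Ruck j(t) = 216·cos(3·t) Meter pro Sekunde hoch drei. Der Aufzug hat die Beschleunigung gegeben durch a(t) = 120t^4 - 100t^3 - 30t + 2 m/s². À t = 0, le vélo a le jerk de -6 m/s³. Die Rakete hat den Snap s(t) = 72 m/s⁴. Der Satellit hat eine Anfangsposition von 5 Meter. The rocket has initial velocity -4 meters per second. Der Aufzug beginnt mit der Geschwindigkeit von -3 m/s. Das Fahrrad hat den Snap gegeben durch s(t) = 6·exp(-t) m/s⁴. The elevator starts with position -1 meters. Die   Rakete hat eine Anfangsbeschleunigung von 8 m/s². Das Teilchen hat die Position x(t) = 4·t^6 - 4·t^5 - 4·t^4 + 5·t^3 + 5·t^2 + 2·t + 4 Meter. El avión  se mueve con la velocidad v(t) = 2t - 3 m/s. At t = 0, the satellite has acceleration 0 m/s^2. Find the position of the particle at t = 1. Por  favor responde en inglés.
We have position x(t) = 4·t^6 - 4·t^5 - 4·t^4 + 5·t^3 + 5·t^2 + 2·t + 4. Substituting t = 1: x(1) = 12.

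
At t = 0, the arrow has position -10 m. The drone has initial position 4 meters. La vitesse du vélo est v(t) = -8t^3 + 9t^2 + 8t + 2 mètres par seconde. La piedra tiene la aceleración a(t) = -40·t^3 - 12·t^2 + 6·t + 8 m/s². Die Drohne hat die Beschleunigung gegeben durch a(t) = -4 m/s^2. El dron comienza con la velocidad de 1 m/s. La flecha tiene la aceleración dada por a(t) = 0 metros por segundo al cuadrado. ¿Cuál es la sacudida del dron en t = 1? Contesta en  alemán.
Ausgehend von der Beschleunigung a(t) = -4, nehmen wir 1 Ableitung. Die Ableitung von der Beschleunigung ergibt den Ruck: j(t) = 0. Wir haben den Ruck j(t) = 0. Durch Einsetzen von t = 1: j(1) = 0.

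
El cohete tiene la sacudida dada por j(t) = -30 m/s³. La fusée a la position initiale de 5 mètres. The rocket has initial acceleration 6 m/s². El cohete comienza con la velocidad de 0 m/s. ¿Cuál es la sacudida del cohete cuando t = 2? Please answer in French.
Nous avons le jerk j(t) = -30. En substituant t = 2: j(2) = -30.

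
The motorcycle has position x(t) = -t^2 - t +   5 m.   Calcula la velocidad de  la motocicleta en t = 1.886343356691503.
Para resolver esto, necesitamos tomar 1 derivada de nuestra ecuación de la posición x(t) = -t^2 - t + 5. La derivada de la posición da la velocidad: v(t) = -2·t - 1. Tenemos la velocidad v(t) = -2·t - 1. Sustituyendo t = 1.886343356691503: v(1.886343356691503) = -4.77268671338301.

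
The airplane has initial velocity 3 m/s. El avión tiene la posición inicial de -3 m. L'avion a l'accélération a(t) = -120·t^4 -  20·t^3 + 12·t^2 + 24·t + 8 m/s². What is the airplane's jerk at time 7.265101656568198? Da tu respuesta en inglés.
We must differentiate our acceleration equation a(t) = -120·t^4 - 20·t^3 + 12·t^2 + 24·t + 8 1 time. Differentiating acceleration, we get jerk: j(t) = -480·t^3 - 60·t^2 + 24·t + 24. We have jerk j(t) = -480·t^3 - 60·t^2 + 24·t + 24. Substituting t = 7.265101656568198: j(7.265101656568198) = -187031.466670591.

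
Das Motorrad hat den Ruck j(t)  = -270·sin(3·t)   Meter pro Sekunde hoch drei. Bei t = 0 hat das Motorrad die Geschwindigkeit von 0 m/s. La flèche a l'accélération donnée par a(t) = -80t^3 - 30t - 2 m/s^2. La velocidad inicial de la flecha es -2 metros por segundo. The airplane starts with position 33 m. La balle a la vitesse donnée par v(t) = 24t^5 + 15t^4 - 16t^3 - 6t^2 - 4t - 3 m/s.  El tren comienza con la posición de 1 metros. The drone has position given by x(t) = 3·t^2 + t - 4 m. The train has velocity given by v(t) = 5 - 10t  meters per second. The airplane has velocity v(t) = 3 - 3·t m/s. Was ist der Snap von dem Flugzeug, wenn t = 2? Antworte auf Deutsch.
Ausgehend von der Geschwindigkeit v(t) = 3 - 3·t, nehmen wir 3 Ableitungen. Mit d/dt von v(t) finden wir a(t) = -3. Mit d/dt von a(t) finden wir j(t) = 0. Die Ableitung von dem Ruck ergibt den Snap: s(t) = 0. Aus der Gleichung für den Snap s(t) = 0, setzen wir t = 2 ein und erhalten s = 0.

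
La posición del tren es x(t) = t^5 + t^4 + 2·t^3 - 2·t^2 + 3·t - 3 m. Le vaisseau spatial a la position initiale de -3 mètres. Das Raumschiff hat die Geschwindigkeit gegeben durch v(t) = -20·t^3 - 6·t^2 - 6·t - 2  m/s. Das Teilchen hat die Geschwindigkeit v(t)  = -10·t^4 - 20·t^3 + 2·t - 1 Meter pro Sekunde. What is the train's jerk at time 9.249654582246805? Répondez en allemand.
Wir müssen unsere Gleichung für die Position x(t) = t^5 + t^4 + 2·t^3 - 2·t^2 + 3·t - 3 3-mal ableiten. Die Ableitung von der Position ergibt die Geschwindigkeit: v(t) = 5·t^4 + 4·t^3 + 6·t^2 - 4·t + 3. Mit d/dt von v(t) finden wir a(t) = 20·t^3 + 12·t^2 + 12·t - 4. Die Ableitung von der Beschleunigung ergibt den Ruck: j(t) = 60·t^2 + 24·t + 12. Mit j(t) = 60·t^2 + 24·t + 12 und Einsetzen von t = 9.249654582246805, finden wir j = 5367.35830342668.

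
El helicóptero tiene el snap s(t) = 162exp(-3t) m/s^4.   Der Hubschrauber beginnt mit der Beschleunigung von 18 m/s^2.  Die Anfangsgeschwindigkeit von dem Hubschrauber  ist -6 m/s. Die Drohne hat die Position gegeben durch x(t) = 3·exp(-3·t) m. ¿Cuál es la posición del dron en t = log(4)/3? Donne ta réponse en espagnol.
De la ecuación de la posición x(t) = 3·exp(-3·t), sustituimos t = log(4)/3 para obtener x = 3/4.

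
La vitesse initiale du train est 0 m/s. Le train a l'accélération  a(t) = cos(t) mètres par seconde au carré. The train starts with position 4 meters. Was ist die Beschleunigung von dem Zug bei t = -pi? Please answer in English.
From the given acceleration equation a(t) = cos(t), we substitute t = -pi to get a = -1.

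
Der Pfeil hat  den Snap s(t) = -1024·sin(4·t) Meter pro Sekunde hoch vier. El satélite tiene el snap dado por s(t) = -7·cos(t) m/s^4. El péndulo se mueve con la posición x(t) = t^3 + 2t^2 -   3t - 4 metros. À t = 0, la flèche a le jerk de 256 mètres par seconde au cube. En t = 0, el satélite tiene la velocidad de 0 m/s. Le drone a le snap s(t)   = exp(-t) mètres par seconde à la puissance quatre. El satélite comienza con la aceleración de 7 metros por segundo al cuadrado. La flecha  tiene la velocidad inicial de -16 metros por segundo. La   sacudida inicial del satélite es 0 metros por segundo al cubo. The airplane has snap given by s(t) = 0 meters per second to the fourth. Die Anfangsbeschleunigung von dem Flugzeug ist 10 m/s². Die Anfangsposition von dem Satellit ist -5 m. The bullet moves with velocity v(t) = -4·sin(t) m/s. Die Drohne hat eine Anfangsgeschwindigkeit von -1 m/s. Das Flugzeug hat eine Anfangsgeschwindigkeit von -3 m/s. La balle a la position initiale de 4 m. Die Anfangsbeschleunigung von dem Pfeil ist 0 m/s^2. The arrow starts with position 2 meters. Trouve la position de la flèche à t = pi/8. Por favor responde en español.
Debemos encontrar la integral de nuestra ecuación del snap s(t) = -1024·sin(4·t) 4 veces. Integrando el snap y usando la condición inicial j(0) = 256, obtenemos j(t) = 256·cos(4·t). Tomando ∫j(t)dt y aplicando a(0) = 0, encontramos a(t) = 64·sin(4·t). La antiderivada de la aceleración, con v(0) = -16, da la velocidad: v(t) = -16·cos(4·t). Integrando la velocidad y usando la condición inicial x(0) = 2, obtenemos x(t) = 2 - 4·sin(4·t). Usando x(t) = 2 - 4·sin(4·t) y sustituyendo t = pi/8, encontramos x = -2.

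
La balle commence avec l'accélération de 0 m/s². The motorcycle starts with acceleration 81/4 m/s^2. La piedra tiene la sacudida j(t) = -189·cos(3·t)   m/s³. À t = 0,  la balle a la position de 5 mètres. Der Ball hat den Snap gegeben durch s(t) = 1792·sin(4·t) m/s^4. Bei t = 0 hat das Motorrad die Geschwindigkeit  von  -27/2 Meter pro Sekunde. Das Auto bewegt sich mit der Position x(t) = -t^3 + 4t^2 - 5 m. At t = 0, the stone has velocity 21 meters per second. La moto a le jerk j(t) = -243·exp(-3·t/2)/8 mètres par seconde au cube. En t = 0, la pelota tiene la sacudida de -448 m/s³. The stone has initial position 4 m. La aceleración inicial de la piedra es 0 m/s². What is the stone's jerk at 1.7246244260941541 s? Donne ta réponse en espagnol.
De la ecuación de la sacudida j(t) = -189·cos(3·t), sustituimos t = 1.7246244260941541 para obtener j = -84.1574713660965.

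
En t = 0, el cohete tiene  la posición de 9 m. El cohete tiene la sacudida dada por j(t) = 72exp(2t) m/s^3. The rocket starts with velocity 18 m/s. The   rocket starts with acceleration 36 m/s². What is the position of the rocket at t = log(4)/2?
Starting from jerk j(t) = 72·exp(2·t), we take 3 antiderivatives. The integral of jerk, with a(0) = 36, gives acceleration: a(t) = 36·exp(2·t). Integrating acceleration and using the initial condition v(0) = 18, we get v(t) = 18·exp(2·t). The integral of velocity, with x(0) = 9, gives position: x(t) = 9·exp(2·t). From the given position equation x(t) = 9·exp(2·t), we substitute t = log(4)/2 to get x = 36.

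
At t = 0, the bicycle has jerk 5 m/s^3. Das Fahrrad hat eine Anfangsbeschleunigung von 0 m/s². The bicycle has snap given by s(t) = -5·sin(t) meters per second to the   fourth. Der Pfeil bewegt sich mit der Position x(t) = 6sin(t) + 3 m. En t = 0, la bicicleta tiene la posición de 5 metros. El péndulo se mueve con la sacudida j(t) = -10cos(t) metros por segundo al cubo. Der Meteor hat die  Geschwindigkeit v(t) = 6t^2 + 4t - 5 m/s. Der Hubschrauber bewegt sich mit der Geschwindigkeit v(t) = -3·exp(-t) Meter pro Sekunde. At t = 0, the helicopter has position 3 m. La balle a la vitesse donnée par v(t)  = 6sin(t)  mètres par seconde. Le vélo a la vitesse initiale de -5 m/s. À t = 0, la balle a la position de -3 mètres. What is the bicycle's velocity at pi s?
Starting from snap s(t) = -5·sin(t), we take 3 integrals. The antiderivative of snap is jerk. Using j(0) = 5, we get j(t) = 5·cos(t). Finding the integral of j(t) and using a(0) = 0: a(t) = 5·sin(t). The integral of acceleration is velocity. Using v(0) = -5, we get v(t) = -5·cos(t). Using v(t) = -5·cos(t) and substituting t = pi, we find v = 5.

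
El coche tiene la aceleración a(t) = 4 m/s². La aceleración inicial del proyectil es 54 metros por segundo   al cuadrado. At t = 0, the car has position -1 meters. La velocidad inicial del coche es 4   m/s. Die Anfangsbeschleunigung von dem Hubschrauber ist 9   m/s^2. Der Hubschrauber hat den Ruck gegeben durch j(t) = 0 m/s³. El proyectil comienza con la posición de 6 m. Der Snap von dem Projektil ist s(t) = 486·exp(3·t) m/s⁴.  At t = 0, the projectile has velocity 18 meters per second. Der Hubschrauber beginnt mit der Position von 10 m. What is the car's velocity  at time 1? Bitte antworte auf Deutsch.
Wir müssen unsere Gleichung für die Beschleunigung a(t) = 4 1-mal integrieren. Mit ∫a(t)dt und Anwendung von v(0) = 4, finden wir v(t) = 4·t + 4. Mit v(t) = 4·t + 4 und Einsetzen von t = 1, finden wir v = 8.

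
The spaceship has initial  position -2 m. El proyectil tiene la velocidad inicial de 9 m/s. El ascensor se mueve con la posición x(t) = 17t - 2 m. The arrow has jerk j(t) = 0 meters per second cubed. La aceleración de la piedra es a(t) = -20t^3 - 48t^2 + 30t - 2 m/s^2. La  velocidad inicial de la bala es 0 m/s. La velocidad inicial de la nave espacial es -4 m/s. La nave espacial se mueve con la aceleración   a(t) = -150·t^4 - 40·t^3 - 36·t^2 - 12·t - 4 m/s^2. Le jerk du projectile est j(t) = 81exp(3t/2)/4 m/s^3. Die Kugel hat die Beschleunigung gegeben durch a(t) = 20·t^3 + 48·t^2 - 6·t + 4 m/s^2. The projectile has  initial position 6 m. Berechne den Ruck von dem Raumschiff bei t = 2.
Ausgehend von der Beschleunigung a(t) = -150·t^4 - 40·t^3 - 36·t^2 - 12·t - 4, nehmen wir 1 Ableitung. Die Ableitung von der Beschleunigung ergibt den Ruck: j(t) = -600·t^3 - 120·t^2 - 72·t - 12. Aus der Gleichung für den Ruck j(t) = -600·t^3 - 120·t^2 - 72·t - 12, setzen wir t = 2 ein und erhalten j = -5436.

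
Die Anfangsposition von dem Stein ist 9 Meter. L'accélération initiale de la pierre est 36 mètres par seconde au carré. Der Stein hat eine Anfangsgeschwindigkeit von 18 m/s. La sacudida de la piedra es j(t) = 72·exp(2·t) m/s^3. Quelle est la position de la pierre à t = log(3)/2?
Pour résoudre ceci, nous devons prendre 3 intégrales de notre équation du jerk j(t) = 72·exp(2·t). L'intégrale du jerk est l'accélération. En utilisant a(0) = 36, nous obtenons a(t) = 36·exp(2·t). En intégrant l'accélération et en utilisant la condition initiale v(0) = 18, nous obtenons v(t) = 18·exp(2·t). En prenant ∫v(t)dt et en appliquant x(0) = 9, nous trouvons x(t) = 9·exp(2·t). En utilisant x(t) = 9·exp(2·t) et en substituant t = log(3)/2, nous trouvons x = 27.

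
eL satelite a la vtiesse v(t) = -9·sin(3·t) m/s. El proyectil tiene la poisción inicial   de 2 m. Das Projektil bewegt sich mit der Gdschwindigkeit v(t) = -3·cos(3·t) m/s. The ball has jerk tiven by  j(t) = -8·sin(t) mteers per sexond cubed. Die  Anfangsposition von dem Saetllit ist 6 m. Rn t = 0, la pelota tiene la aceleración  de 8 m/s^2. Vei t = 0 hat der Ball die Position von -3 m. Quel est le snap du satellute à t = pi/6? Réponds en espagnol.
Partiendo de la velocidad v(t) = -9·sin(3·t), tomamos 3 derivadas. Derivando la velocidad, obtenemos la aceleración: a(t) = -27·cos(3·t). Derivando la aceleración, obtenemos la sacudida: j(t) = 81·sin(3·t). Derivando la sacudida, obtenemos el snap: s(t) = 243·cos(3·t). Tenemos el snap s(t) = 243·cos(3·t). Sustituyendo t = pi/6: s(pi/6) = 0.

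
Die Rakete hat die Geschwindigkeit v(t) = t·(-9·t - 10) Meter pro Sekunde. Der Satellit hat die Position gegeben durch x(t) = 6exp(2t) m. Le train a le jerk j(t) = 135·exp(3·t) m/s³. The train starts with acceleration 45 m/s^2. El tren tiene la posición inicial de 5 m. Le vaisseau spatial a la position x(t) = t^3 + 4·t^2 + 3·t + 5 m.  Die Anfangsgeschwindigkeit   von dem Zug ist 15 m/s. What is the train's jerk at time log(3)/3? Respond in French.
En utilisant j(t) = 135·exp(3·t) et en substituant t = log(3)/3, nous trouvons j = 405.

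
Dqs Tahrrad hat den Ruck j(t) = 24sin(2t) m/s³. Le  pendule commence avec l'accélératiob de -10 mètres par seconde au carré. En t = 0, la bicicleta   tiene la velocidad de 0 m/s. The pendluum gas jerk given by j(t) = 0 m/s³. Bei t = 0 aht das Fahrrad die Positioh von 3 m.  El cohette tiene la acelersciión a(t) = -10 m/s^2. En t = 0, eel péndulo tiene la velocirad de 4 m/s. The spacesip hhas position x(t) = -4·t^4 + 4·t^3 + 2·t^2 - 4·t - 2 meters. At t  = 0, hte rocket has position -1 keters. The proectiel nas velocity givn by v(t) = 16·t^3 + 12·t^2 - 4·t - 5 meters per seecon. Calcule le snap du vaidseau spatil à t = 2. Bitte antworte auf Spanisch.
Debemos derivar nuestra ecuación de la posición x(t) = -4·t^4 + 4·t^3 + 2·t^2 - 4·t - 2 4 veces. Tomando d/dt de x(t), encontramos v(t) = -16·t^3 + 12·t^2 + 4·t - 4. Derivando la velocidad, obtenemos la aceleración: a(t) = -48·t^2 + 24·t + 4. La derivada de la aceleración da la sacudida: j(t) = 24 - 96·t. Tomando d/dt de j(t), encontramos s(t) = -96. De la ecuación del snap s(t) = -96, sustituimos t = 2 para obtener s = -96.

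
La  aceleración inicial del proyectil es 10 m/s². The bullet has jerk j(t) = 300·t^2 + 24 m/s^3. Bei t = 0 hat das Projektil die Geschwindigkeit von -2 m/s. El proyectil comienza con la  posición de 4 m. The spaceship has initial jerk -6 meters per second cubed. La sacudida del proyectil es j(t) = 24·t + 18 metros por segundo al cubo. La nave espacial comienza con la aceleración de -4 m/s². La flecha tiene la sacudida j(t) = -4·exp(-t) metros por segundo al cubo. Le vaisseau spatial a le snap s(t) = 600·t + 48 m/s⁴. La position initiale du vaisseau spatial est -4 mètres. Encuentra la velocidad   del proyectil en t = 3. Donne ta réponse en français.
En partant du jerk j(t) = 24·t + 18, nous prenons 2 primitives. L'intégrale du jerk, avec a(0) = 10, donne l'accélération: a(t) = 12·t^2 + 18·t + 10. La primitive de l'accélération est la vitesse. En utilisant v(0) = -2, nous obtenons v(t) = 4·t^3 + 9·t^2 + 10·t - 2. Nous avons la vitesse v(t) = 4·t^3 + 9·t^2 + 10·t - 2. En substituant t = 3: v(3) = 217.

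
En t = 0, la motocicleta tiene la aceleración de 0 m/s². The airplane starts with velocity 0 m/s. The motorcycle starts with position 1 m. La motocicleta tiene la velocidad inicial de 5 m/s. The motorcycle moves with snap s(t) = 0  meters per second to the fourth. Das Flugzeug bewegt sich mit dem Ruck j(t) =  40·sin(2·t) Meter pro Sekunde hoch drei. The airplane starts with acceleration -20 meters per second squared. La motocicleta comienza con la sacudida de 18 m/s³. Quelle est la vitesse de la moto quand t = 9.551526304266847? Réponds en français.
Pour résoudre ceci, nous devons prendre 3 intégrales de notre équation du snap s(t) = 0. En intégrant le snap et en utilisant la condition initiale j(0) = 18, nous obtenons j(t) = 18. En intégrant le jerk et en utilisant la condition initiale a(0) = 0, nous obtenons a(t) = 18·t. La primitive de l'accélération est la vitesse. En utilisant v(0) = 5, nous obtenons v(t) = 9·t^2 + 5. De l'équation de la vitesse v(t) = 9·t^2 + 5, nous substituons t = 9.551526304266847 pour obtenir v = 826.084892669913.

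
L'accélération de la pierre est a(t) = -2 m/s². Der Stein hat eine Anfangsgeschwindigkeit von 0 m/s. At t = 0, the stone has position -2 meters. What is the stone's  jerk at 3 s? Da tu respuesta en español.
Para resolver esto, necesitamos tomar 1 derivada de nuestra ecuación de la aceleración a(t) = -2. La derivada de la aceleración da la sacudida: j(t) = 0. Usando j(t) = 0 y sustituyendo t = 3, encontramos j = 0.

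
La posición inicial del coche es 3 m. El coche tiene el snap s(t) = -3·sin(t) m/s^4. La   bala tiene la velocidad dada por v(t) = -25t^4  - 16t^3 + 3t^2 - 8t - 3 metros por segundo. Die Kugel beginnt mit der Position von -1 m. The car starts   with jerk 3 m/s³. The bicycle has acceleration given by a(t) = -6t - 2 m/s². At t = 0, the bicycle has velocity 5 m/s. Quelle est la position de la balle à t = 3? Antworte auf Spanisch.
Para resolver esto, necesitamos tomar 1 integral de nuestra ecuación de la velocidad v(t) = -25·t^4 - 16·t^3 + 3·t^2 - 8·t - 3. Tomando ∫v(t)dt y aplicando x(0) = -1, encontramos x(t) = -5·t^5 - 4·t^4 + t^3 - 4·t^2 - 3·t - 1. Tenemos la posición x(t) = -5·t^5 - 4·t^4 + t^3 - 4·t^2 - 3·t - 1. Sustituyendo t = 3: x(3) = -1558.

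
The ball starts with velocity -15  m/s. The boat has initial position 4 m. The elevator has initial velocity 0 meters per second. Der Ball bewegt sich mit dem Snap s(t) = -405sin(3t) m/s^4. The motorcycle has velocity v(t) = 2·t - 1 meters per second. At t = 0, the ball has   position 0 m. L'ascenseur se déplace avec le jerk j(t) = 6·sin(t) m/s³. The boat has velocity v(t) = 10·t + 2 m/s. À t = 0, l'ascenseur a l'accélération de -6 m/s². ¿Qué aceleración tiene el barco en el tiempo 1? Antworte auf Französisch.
Nous devons dériver notre équation de la vitesse v(t) = 10·t + 2 1 fois. En prenant d/dt de v(t), nous trouvons a(t) = 10. En utilisant a(t) = 10 et en substituant t = 1, nous trouvons a = 10.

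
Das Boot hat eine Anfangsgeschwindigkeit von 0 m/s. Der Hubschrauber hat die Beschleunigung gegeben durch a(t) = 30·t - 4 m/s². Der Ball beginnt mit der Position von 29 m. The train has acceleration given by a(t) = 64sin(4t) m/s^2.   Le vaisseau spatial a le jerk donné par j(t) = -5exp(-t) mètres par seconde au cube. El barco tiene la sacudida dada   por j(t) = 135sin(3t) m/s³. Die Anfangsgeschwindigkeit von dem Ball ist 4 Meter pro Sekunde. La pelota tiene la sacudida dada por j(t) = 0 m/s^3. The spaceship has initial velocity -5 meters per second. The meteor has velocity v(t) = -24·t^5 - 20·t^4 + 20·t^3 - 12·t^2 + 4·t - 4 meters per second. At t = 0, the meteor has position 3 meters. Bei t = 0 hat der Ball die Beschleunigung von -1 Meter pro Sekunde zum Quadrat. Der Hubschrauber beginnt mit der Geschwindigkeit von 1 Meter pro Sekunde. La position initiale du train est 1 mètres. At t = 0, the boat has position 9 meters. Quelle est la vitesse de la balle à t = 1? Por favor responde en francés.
Pour résoudre ceci, nous devons prendre 2 intégrales de notre équation du jerk j(t) = 0. La primitive du jerk est l'accélération. En utilisant a(0) = -1, nous obtenons a(t) = -1. La primitive de l'accélération, avec v(0) = 4, donne la vitesse: v(t) = 4 - t. Nous avons la vitesse v(t) = 4 - t. En substituant t = 1: v(1) = 3.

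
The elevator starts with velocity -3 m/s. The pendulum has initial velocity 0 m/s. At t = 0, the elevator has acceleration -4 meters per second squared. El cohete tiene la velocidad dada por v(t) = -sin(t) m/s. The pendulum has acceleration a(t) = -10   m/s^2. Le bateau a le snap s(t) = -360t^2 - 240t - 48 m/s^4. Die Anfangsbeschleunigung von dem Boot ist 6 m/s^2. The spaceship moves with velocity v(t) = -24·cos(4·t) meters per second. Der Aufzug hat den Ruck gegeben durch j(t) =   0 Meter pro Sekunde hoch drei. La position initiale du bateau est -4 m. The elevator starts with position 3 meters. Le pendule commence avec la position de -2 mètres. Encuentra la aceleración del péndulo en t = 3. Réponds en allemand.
Wir haben die Beschleunigung a(t) = -10. Durch Einsetzen von t = 3: a(3) = -10.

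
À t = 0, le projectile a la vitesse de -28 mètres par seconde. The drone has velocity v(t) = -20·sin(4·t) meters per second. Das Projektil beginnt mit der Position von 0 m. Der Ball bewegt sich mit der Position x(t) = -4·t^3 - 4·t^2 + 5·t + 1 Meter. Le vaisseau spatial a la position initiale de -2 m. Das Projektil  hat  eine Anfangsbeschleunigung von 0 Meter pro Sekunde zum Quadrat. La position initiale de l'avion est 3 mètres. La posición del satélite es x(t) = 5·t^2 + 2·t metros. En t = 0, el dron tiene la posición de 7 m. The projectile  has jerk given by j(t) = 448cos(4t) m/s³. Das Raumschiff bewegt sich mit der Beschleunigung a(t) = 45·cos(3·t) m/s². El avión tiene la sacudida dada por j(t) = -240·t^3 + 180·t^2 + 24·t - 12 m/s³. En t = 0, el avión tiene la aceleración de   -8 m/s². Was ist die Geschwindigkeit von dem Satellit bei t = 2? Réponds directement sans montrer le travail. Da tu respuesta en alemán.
Die Antwort ist 22.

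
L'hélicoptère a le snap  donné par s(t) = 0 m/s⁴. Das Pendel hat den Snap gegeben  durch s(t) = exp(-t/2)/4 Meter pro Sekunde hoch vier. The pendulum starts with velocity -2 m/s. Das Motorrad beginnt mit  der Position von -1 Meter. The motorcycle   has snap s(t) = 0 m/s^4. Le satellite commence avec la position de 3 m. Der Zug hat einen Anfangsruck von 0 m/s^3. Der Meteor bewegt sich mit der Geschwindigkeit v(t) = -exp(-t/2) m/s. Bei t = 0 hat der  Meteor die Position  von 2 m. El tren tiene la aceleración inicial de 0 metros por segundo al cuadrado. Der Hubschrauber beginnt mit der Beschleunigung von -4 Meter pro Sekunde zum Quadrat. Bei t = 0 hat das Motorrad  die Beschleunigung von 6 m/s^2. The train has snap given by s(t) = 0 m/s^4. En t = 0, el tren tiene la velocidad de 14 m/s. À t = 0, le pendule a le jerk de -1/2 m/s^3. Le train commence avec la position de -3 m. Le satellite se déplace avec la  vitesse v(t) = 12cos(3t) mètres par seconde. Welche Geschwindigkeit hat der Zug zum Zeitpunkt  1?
Um dies zu lösen, müssen wir 3 Integrale unserer Gleichung für den Snap s(t) = 0 finden. Das Integral von dem Snap ist der Ruck. Mit j(0) = 0 erhalten wir j(t) = 0. Das Integral von dem Ruck ist die Beschleunigung. Mit a(0) = 0 erhalten wir a(t) = 0. Das Integral von der Beschleunigung, mit v(0) = 14, ergibt die Geschwindigkeit: v(t) = 14. Aus der Gleichung für die Geschwindigkeit v(t) = 14, setzen wir t = 1 ein und erhalten v = 14.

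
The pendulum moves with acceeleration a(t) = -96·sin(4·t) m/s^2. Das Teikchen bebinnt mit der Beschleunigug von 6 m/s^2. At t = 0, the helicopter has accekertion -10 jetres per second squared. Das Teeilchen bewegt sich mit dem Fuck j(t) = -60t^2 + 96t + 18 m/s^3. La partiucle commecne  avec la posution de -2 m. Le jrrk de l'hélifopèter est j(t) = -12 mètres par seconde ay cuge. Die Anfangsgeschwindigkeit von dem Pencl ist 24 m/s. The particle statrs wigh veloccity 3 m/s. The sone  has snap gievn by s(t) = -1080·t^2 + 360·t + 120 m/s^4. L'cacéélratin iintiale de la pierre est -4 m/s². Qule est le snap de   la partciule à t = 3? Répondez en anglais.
To solve this, we need to take 1 derivative of our jerk equation j(t) = -60·t^2 + 96·t + 18. The derivative of jerk gives snap: s(t) = 96 - 120·t. Using s(t) = 96 - 120·t and substituting t = 3, we find s = -264.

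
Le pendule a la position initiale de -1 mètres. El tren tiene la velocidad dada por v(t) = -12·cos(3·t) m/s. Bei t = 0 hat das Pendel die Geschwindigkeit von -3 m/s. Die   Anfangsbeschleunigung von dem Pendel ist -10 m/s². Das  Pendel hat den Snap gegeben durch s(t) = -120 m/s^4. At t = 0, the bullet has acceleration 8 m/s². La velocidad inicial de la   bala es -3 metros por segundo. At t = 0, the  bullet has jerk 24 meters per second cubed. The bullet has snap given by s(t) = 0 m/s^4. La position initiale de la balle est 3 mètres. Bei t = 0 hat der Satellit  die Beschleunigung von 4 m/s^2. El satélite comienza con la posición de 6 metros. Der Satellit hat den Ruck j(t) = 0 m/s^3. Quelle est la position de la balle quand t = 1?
En partant du snap s(t) = 0, nous prenons 4 intégrales. En intégrant le snap et en utilisant la condition initiale j(0) = 24, nous obtenons j(t) = 24. En intégrant le jerk et en utilisant la condition initiale a(0) = 8, nous obtenons a(t) = 24·t + 8. La primitive de l'accélération, avec v(0) = -3, donne la vitesse: v(t) = 12·t^2 + 8·t - 3. La primitive de la vitesse, avec x(0) = 3, donne la position: x(t) = 4·t^3 + 4·t^2 - 3·t + 3. En utilisant x(t) = 4·t^3 + 4·t^2 - 3·t + 3 et en substituant t = 1, nous trouvons x = 8.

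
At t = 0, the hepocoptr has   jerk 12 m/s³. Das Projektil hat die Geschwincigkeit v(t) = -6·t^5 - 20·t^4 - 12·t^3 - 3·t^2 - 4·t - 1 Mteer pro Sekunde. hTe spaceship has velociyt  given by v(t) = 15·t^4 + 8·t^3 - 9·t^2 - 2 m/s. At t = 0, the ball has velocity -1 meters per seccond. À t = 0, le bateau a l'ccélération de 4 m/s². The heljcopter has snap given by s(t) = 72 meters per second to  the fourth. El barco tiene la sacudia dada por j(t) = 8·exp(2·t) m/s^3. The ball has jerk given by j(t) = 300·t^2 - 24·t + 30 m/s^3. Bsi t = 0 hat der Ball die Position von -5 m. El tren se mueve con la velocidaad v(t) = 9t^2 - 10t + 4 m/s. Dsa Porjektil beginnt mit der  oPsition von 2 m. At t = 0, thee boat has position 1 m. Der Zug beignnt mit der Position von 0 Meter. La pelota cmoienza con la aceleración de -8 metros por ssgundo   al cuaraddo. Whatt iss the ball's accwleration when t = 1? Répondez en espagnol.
Necesitamos integrar nuestra ecuación de la sacudida j(t) = 300·t^2 - 24·t + 30 1 vez. La antiderivada de la sacudida, con a(0) = -8, da la aceleración: a(t) = 100·t^3 - 12·t^2 + 30·t - 8. Tenemos la aceleración a(t) = 100·t^3 - 12·t^2 + 30·t - 8. Sustituyendo t = 1: a(1) = 110.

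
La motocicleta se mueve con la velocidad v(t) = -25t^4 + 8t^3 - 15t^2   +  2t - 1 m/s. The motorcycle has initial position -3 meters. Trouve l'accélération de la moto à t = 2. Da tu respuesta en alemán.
Wir müssen unsere Gleichung für die Geschwindigkeit v(t) = -25·t^4 + 8·t^3 - 15·t^2 + 2·t - 1 1-mal ableiten. Durch Ableiten von der Geschwindigkeit erhalten wir die Beschleunigung: a(t) = -100·t^3 + 24·t^2 - 30·t + 2. Aus der Gleichung für die Beschleunigung a(t) = -100·t^3 + 24·t^2 - 30·t + 2, setzen wir t = 2 ein und erhalten a = -762.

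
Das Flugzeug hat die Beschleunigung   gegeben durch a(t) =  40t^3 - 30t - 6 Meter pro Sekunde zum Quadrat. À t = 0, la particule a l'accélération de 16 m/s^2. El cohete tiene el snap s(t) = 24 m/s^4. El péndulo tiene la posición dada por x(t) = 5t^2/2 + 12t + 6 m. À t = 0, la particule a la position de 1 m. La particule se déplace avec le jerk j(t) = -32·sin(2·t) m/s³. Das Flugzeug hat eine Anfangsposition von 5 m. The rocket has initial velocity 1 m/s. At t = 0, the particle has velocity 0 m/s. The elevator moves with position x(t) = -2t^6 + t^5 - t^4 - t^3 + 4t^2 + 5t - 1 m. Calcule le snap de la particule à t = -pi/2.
Pour résoudre ceci, nous devons prendre 1 dérivée de notre équation du jerk j(t) = -32·sin(2·t). En prenant d/dt de j(t), nous trouvons s(t) = -64·cos(2·t). Nous avons le snap s(t) = -64·cos(2·t). En substituant t = -pi/2: s(-pi/2) = 64.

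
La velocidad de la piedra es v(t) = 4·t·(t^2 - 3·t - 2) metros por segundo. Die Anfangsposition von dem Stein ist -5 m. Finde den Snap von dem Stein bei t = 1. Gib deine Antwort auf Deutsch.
Um dies zu lösen, müssen wir 3 Ableitungen unserer Gleichung für die Geschwindigkeit v(t) = 4·t·(t^2 - 3·t - 2) nehmen. Durch Ableiten von der Geschwindigkeit erhalten wir die Beschleunigung: a(t) = 4·t^2 + 4·t·(2·t - 3) - 12·t - 8. Mit d/dt von a(t) finden wir j(t) = 24·t - 24. Durch Ableiten von dem Ruck erhalten wir den Snap: s(t) = 24. Aus der Gleichung für den Snap s(t) = 24, setzen wir t = 1 ein und erhalten s = 24.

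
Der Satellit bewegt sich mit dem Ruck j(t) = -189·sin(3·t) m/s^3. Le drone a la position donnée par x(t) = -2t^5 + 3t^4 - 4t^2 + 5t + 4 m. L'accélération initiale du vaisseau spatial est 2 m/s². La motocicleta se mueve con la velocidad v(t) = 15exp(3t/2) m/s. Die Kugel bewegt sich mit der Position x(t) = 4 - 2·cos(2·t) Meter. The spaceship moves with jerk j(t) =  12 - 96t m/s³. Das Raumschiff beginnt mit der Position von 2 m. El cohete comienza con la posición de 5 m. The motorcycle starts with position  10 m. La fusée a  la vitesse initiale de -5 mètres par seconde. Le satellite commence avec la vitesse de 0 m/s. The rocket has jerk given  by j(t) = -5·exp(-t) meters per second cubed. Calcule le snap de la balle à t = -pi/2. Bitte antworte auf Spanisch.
Partiendo de la posición x(t) = 4 - 2·cos(2·t), tomamos 4 derivadas. La derivada de la posición da la velocidad: v(t) = 4·sin(2·t). La derivada de la velocidad da la aceleración: a(t) = 8·cos(2·t). Tomando d/dt de a(t), encontramos j(t) = -16·sin(2·t). La derivada de la sacudida da el snap: s(t) = -32·cos(2·t). Tenemos el snap s(t) = -32·cos(2·t). Sustituyendo t = -pi/2: s(-pi/2) = 32.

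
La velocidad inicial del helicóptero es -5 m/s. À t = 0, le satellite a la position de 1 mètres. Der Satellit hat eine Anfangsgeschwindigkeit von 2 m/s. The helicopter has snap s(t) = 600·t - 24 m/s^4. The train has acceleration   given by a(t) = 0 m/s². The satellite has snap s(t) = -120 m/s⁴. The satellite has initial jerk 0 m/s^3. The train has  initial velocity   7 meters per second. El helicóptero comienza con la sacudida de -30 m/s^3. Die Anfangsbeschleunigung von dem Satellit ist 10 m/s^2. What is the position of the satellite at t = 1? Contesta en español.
Necesitamos integrar nuestra ecuación del snap s(t) = -120 4 veces. Tomando ∫s(t)dt y aplicando j(0) = 0, encontramos j(t) = -120·t. Integrando la sacudida y usando la condición inicial a(0) = 10, obtenemos a(t) = 10 - 60·t^2. Integrando la aceleración y usando la condición inicial v(0) = 2, obtenemos v(t) = -20·t^3 + 10·t + 2. Integrando la velocidad y usando la condición inicial x(0) = 1, obtenemos x(t) = -5·t^4 + 5·t^2 + 2·t + 1. De la ecuación de la posición x(t) = -5·t^4 + 5·t^2 + 2·t + 1, sustituimos t = 1 para obtener x = 3.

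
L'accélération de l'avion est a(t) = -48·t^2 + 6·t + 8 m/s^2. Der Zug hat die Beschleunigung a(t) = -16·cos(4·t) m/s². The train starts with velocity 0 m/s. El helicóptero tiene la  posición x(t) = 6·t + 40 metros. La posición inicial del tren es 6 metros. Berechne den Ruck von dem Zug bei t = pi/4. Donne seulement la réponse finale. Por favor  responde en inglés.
At t = pi/4, j = 0.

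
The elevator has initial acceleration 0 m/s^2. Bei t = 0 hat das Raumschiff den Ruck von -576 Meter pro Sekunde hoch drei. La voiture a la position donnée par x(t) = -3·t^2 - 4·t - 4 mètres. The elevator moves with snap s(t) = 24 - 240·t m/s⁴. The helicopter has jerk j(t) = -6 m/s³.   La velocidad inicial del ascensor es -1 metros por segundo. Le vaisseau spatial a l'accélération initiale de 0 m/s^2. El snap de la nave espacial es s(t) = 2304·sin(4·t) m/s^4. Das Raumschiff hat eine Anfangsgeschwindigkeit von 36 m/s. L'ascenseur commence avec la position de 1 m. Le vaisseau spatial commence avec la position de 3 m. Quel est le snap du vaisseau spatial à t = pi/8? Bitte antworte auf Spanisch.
Usando s(t) = 2304·sin(4·t) y sustituyendo t = pi/8, encontramos s = 2304.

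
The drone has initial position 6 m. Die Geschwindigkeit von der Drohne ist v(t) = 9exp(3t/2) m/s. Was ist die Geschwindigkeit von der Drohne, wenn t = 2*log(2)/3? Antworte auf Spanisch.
Tenemos la velocidad v(t) = 9·exp(3·t/2). Sustituyendo t = 2*log(2)/3: v(2*log(2)/3) = 18.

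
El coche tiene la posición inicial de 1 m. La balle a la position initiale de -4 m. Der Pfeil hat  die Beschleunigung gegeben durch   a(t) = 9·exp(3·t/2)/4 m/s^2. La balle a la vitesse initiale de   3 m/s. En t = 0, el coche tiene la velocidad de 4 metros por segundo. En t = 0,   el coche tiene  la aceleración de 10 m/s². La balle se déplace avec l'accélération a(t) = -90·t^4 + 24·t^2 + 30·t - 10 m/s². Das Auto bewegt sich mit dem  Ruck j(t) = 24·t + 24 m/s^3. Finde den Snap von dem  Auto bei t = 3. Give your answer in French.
Nous devons dériver notre équation du jerk j(t) = 24·t + 24 1 fois. En prenant d/dt de j(t), nous trouvons s(t) = 24. Nous avons le snap s(t) = 24. En substituant t = 3: s(3) = 24.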